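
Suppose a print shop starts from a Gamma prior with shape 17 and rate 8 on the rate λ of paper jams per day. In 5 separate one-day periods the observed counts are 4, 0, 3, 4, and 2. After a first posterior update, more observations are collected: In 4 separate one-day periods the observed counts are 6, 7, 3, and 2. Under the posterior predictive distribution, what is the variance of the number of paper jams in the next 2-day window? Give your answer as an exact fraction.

1824/289

Total count: 4 + 0 + 3 + 4 + 2 = 13.
Total exposure: 5 days.
After the first batch: Gamma(17 + 13, 8 + 5) = Gamma(30, 13).
Total count: 6 + 7 + 3 + 2 = 18.
Total exposure: 4 days.
After the second batch: Gamma(30 + 18, 13 + 4) = Gamma(48, 17).
The posterior predictive for a window of length T is Negative Binomial with variance T·α'·(β'+T)/β'² = 2·48·19/289 = 1824/289.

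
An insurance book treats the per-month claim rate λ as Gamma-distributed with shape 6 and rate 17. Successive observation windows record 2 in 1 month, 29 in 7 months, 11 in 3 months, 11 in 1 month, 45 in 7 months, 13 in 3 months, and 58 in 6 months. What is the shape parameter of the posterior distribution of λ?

175

Total count: 2 + 29 + 11 + 11 + 45 + 13 + 58 = 169.
Total exposure: 1 + 7 + 3 + 1 + 7 + 3 + 6 = 28 months.
Conjugate update: add total count to the shape and total exposure to the rate, giving Gamma(175, 45).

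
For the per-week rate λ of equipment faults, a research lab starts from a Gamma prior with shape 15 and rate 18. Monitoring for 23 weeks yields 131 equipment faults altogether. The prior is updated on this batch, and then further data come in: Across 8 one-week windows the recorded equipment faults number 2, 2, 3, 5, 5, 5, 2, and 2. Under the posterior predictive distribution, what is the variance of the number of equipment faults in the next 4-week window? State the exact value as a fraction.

Total count 131 over total exposure 23 weeks.
After the first batch: Gamma(15 + 131, 18 + 23) = Gamma(146, 41).
Total count: 2 + 2 + 3 + 5 + 5 + 5 + 2 + 2 = 26.
Total exposure: 8 weeks.
After the second batch: Gamma(146 + 26, 41 + 8) = Gamma(172, 49).
The posterior predictive for a window of length T is Negative Binomial with variance T·α'·(β'+T)/β'² = 4·172·53/2401 = 36464/2401.

36464/2401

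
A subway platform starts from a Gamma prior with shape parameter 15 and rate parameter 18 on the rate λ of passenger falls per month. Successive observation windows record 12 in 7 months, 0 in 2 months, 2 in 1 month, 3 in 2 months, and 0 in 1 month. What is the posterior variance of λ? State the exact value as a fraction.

32/961

Total count: 12 + 0 + 2 + 3 + 0 = 17.
Total exposure: 7 + 2 + 1 + 2 + 1 = 13 months.
Conjugate update: add total count to the shape and total exposure to the rate, giving Gamma(32, 31).
Posterior variance = α'/β'² = 32/961.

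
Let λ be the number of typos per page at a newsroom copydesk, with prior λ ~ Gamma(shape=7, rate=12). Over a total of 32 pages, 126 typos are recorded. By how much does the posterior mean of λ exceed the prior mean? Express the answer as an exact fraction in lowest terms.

Total count 126 over total exposure 32 pages.
Posterior: α' = 7 + 126 = 133, β' = 12 + 32 = 44.
Posterior mean = 133/44 = 133/44; prior mean = 7/12 = 7/12. Difference = 133/44 − 7/12 = 161/66.

161/66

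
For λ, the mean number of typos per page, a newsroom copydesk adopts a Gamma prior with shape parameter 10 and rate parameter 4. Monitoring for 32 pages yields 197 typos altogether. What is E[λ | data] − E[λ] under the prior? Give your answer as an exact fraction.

Total count 197 over total exposure 32 pages.
Posterior: α' = 10 + 197 = 207, β' = 4 + 32 = 36.
Posterior mean = 207/36 = 23/4; prior mean = 10/4 = 5/2. Difference = 23/4 − 5/2 = 13/4.

13/4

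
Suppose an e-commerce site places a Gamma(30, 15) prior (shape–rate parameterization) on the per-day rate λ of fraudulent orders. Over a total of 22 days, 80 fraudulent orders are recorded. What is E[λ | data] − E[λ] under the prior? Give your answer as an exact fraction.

Total count 80 over total exposure 22 days.
Posterior: α' = 30 + 80 = 110, β' = 15 + 22 = 37.
Posterior mean = 110/37 = 110/37; prior mean = 30/15 = 2. Difference = 110/37 − 2 = 36/37.

36/37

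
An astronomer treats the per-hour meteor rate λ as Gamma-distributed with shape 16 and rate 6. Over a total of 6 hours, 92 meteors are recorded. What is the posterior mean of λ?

Total count 92 over total exposure 6 hours.
The Gamma prior is conjugate for the Poisson rate, so λ | data ~ Gamma(16+92, 6+6) = Gamma(108, 12).
Posterior mean = α'/β' = 108/12 = 9.

9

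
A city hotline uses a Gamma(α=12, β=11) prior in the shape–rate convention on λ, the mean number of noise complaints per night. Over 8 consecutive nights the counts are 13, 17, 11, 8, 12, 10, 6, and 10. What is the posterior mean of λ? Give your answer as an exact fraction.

99/19

Total count: 13 + 17 + 11 + 8 + 12 + 10 + 6 + 10 = 87.
Total exposure: 8 nights.
Gamma(α, β) with Poisson data over total exposure Σt gives posterior Gamma(α+Σx, β+Σt) = Gamma(99, 19).
Posterior mean = α'/β' = 99/19.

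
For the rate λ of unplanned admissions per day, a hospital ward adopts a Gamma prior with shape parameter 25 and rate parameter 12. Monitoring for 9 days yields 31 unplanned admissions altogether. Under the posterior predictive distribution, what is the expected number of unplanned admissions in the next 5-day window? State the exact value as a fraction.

40/3

Total count 31 over total exposure 9 days.
Gamma(α, β) with Poisson data over total exposure Σt gives posterior Gamma(α+Σx, β+Σt) = Gamma(56, 21).
Predictive mean over a 5-day window = T·E[λ|data] = 5·56/21 = 40/3.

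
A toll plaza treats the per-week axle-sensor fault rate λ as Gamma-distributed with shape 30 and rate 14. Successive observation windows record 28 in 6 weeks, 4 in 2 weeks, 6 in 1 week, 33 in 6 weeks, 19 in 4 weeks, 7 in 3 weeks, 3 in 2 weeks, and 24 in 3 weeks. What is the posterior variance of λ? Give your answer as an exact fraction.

154/1681

Total count: 28 + 4 + 6 + 33 + 19 + 7 + 3 + 24 = 124.
Total exposure: 6 + 2 + 1 + 6 + 4 + 3 + 2 + 3 = 27 weeks.
Posterior: α' = 30 + 124 = 154, β' = 14 + 27 = 41.
Posterior variance = α'/β'² = 154/1681.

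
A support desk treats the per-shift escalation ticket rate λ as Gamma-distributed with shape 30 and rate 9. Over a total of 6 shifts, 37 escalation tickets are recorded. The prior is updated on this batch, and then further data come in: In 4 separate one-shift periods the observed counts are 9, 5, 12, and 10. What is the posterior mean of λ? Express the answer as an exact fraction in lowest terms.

Total count 37 over total exposure 6 shifts.
After the first batch: Gamma(30 + 37, 9 + 6) = Gamma(67, 15).
Total count: 9 + 5 + 12 + 10 = 36.
Total exposure: 4 shifts.
After the second batch: Gamma(67 + 36, 15 + 4) = Gamma(103, 19).
Posterior mean = α'/β' = 103/19.

103/19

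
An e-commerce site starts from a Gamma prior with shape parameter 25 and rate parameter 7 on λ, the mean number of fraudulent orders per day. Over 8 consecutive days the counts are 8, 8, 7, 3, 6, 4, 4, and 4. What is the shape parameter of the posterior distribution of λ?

69

Total count: 8 + 8 + 7 + 3 + 6 + 4 + 4 + 4 = 44.
Total exposure: 8 days.
By Gamma–Poisson conjugacy, the posterior is Gamma(α + Σx, β + Σt) = Gamma(25 + 44, 7 + 8) = Gamma(69, 15).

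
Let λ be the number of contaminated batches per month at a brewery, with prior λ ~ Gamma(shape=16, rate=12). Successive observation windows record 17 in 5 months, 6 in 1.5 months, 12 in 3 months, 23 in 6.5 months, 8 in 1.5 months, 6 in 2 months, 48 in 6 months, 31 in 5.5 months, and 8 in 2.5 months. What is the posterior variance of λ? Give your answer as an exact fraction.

100/1183

Total count: 17 + 6 + 12 + 23 + 8 + 6 + 48 + 31 + 8 = 159.
Total exposure: 5 + 1.5 + 3 + 6.5 + 1.5 + 2 + 6 + 5.5 + 2.5 = 33.5 months.
Conjugate update: add total count to the shape and total exposure to the rate, giving Gamma(175, 91/2).
Posterior variance = α'/β'² = 175/(8281/4) = 100/1183.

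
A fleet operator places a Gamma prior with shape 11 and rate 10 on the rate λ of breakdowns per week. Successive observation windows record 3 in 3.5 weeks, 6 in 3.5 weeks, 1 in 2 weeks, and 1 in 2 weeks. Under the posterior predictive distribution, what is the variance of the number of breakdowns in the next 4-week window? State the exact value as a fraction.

Total count: 3 + 6 + 1 + 1 = 11.
Total exposure: 3.5 + 3.5 + 2 + 2 = 11 weeks.
By Gamma–Poisson conjugacy, the posterior is Gamma(α + Σx, β + Σt) = Gamma(11 + 11, 10 + 11) = Gamma(22, 21).
The posterior predictive for a window of length T is Negative Binomial with variance T·α'·(β'+T)/β'² = 4·22·25/441 = 2200/441.

2200/441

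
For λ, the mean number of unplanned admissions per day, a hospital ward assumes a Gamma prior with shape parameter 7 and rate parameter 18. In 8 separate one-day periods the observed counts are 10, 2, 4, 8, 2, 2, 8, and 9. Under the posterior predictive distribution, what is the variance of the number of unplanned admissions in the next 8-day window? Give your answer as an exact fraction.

272/13

Total count: 10 + 2 + 4 + 8 + 2 + 2 + 8 + 9 = 45.
Total exposure: 8 days.
Posterior: α' = 7 + 45 = 52, β' = 18 + 8 = 26.
The posterior predictive for a window of length T is Negative Binomial with variance T·α'·(β'+T)/β'² = 8·52·34/676 = 272/13.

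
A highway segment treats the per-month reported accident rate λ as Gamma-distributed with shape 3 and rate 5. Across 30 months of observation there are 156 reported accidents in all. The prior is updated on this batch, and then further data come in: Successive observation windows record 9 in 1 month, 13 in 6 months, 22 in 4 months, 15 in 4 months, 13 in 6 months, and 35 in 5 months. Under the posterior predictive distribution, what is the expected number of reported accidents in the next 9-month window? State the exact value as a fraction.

2394/61

Total count 156 over total exposure 30 months.
After the first batch: Gamma(3 + 156, 5 + 30) = Gamma(159, 35).
Total count: 9 + 13 + 22 + 15 + 13 + 35 = 107.
Total exposure: 1 + 6 + 4 + 4 + 6 + 5 = 26 months.
After the second batch: Gamma(159 + 107, 35 + 26) = Gamma(266, 61).
Predictive mean over a 9-month window = T·E[λ|data] = 9·266/61 = 2394/61.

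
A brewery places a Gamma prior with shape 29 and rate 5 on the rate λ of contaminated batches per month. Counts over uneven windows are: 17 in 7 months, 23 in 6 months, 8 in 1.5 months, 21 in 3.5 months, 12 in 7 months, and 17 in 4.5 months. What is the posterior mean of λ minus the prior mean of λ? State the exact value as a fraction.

Total count: 17 + 23 + 8 + 21 + 12 + 17 = 98.
Total exposure: 7 + 6 + 1.5 + 3.5 + 7 + 4.5 = 29.5 months.
Gamma(α, β) with Poisson data over total exposure Σt gives posterior Gamma(α+Σx, β+Σt) = Gamma(127, 69/2).
Posterior mean = 127/(69/2) = 254/69; prior mean = 29/5 = 29/5. Difference = 254/69 − 29/5 = -731/345.

-731/345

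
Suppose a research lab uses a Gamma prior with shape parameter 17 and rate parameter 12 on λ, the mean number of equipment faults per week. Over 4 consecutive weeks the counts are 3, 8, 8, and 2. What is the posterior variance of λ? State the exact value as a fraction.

19/128

Total count: 3 + 8 + 8 + 2 = 21.
Total exposure: 4 weeks.
By Gamma–Poisson conjugacy, the posterior is Gamma(α + Σx, β + Σt) = Gamma(17 + 21, 12 + 4) = Gamma(38, 16).
Posterior variance = α'/β'² = 38/256 = 19/128.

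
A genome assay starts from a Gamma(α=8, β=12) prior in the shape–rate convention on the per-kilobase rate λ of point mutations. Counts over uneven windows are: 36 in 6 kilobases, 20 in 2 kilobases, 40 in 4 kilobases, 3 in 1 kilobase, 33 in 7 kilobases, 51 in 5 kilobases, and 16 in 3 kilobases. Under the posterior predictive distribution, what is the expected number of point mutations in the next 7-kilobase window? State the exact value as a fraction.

Total count: 36 + 20 + 40 + 3 + 33 + 51 + 16 = 199.
Total exposure: 6 + 2 + 4 + 1 + 7 + 5 + 3 = 28 kilobases.
The Gamma prior is conjugate for the Poisson rate, so λ | data ~ Gamma(8+199, 12+28) = Gamma(207, 40).
Predictive mean over a 7-kilobase window = T·E[λ|data] = 7·207/40 = 1449/40.

1449/40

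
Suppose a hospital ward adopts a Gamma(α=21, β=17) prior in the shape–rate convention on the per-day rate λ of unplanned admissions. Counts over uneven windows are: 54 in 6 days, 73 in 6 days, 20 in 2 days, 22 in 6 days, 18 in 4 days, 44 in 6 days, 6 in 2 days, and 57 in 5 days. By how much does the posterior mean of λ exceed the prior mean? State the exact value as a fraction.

469/102

Total count: 54 + 73 + 20 + 22 + 18 + 44 + 6 + 57 = 294.
Total exposure: 6 + 6 + 2 + 6 + 4 + 6 + 2 + 5 = 37 days.
Conjugate update: add total count to the shape and total exposure to the rate, giving Gamma(315, 54).
Posterior mean = 315/54 = 35/6; prior mean = 21/17 = 21/17. Difference = 35/6 − 21/17 = 469/102.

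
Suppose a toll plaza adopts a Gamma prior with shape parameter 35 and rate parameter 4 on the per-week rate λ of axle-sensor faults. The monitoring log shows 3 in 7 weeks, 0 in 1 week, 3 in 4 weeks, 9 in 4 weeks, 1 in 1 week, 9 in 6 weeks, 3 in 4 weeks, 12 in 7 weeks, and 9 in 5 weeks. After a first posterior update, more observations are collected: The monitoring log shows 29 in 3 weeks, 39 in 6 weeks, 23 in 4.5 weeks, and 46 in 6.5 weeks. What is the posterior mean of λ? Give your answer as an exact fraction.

Total count: 3 + 0 + 3 + 9 + 1 + 9 + 3 + 12 + 9 = 49.
Total exposure: 7 + 1 + 4 + 4 + 1 + 6 + 4 + 7 + 5 = 39 weeks.
After the first batch: Gamma(35 + 49, 4 + 39) = Gamma(84, 43).
Total count: 29 + 39 + 23 + 46 = 137.
Total exposure: 3 + 6 + 4.5 + 6.5 = 20 weeks.
After the second batch: Gamma(84 + 137, 43 + 20) = Gamma(221, 63).
Posterior mean = α'/β' = 221/63.

221/63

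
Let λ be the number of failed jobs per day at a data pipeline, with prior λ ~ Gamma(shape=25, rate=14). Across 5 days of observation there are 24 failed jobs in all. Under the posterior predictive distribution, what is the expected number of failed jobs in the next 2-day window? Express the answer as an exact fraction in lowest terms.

Total count 24 over total exposure 5 days.
Posterior: α' = 25 + 24 = 49, β' = 14 + 5 = 19.
Predictive mean over a 2-day window = T·E[λ|data] = 2·49/19 = 98/19.

98/19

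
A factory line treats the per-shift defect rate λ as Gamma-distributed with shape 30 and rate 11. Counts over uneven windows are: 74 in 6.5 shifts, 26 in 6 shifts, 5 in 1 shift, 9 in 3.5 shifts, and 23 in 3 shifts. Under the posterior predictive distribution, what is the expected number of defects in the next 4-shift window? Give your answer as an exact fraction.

Total count: 74 + 26 + 5 + 9 + 23 = 137.
Total exposure: 6.5 + 6 + 1 + 3.5 + 3 = 20 shifts.
Conjugate update: add total count to the shape and total exposure to the rate, giving Gamma(167, 31).
Predictive mean over a 4-shift window = T·E[λ|data] = 4·167/31 = 668/31.

668/31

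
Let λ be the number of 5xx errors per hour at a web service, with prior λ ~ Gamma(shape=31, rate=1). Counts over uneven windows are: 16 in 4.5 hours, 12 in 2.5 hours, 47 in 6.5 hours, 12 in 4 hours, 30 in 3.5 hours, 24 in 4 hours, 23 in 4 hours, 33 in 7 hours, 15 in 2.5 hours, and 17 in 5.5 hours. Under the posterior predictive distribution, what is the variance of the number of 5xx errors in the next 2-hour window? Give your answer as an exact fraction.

4888/405

Total count: 16 + 12 + 47 + 12 + 30 + 24 + 23 + 33 + 15 + 17 = 229.
Total exposure: 4.5 + 2.5 + 6.5 + 4 + 3.5 + 4 + 4 + 7 + 2.5 + 5.5 = 44 hours.
Posterior: α' = 31 + 229 = 260, β' = 1 + 44 = 45.
The posterior predictive for a window of length T is Negative Binomial with variance T·α'·(β'+T)/β'² = 2·260·47/2025 = 4888/405.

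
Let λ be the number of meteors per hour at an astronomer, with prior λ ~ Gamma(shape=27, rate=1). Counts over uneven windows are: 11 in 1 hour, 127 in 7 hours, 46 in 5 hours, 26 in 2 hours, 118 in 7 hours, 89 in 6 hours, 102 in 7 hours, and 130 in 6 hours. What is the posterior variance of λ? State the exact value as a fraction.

Total count: 11 + 127 + 46 + 26 + 118 + 89 + 102 + 130 = 649.
Total exposure: 1 + 7 + 5 + 2 + 7 + 6 + 7 + 6 = 41 hours.
Gamma(α, β) with Poisson data over total exposure Σt gives posterior Gamma(α+Σx, β+Σt) = Gamma(676, 42).
Posterior variance = α'/β'² = 676/1764 = 169/441.

169/441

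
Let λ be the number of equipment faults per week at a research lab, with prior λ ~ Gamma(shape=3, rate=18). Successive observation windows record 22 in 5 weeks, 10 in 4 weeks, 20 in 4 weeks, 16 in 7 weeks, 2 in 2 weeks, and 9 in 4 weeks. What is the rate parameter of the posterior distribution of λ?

44

Total count: 22 + 10 + 20 + 16 + 2 + 9 = 79.
Total exposure: 5 + 4 + 4 + 7 + 2 + 4 = 26 weeks.
By Gamma–Poisson conjugacy, the posterior is Gamma(α + Σx, β + Σt) = Gamma(3 + 79, 18 + 26) = Gamma(82, 44).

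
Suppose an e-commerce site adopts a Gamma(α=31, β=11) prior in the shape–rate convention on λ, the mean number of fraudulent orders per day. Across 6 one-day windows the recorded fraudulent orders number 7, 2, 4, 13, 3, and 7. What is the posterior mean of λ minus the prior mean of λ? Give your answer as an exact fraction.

Total count: 7 + 2 + 4 + 13 + 3 + 7 = 36.
Total exposure: 6 days.
The Gamma prior is conjugate for the Poisson rate, so λ | data ~ Gamma(31+36, 11+6) = Gamma(67, 17).
Posterior mean = 67/17 = 67/17; prior mean = 31/11 = 31/11. Difference = 67/17 − 31/11 = 210/187.

210/187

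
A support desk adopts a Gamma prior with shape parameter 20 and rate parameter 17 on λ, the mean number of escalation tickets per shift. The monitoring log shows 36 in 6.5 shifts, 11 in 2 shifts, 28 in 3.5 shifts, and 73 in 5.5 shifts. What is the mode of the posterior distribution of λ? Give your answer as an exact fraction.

Total count: 36 + 11 + 28 + 73 = 148.
Total exposure: 6.5 + 2 + 3.5 + 5.5 = 17.5 shifts.
By Gamma–Poisson conjugacy, the posterior is Gamma(α + Σx, β + Σt) = Gamma(20 + 148, 17 + 17.5) = Gamma(168, 69/2).
Posterior mode = (α'−1)/β' = 167/(69/2) = 334/69.

334/69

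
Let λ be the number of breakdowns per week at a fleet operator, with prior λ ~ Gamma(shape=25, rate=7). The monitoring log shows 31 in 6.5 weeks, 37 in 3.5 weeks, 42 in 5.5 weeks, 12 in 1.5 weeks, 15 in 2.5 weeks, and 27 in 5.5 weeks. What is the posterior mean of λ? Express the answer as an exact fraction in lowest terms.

Total count: 31 + 37 + 42 + 12 + 15 + 27 = 164.
Total exposure: 6.5 + 3.5 + 5.5 + 1.5 + 2.5 + 5.5 = 25 weeks.
Conjugate update: add total count to the shape and total exposure to the rate, giving Gamma(189, 32).
Posterior mean = α'/β' = 189/32.

189/32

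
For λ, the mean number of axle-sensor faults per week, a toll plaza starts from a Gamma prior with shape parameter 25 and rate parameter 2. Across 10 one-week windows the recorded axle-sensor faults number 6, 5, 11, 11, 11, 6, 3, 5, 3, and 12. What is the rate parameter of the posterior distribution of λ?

Total count: 6 + 5 + 11 + 11 + 11 + 6 + 3 + 5 + 3 + 12 = 73.
Total exposure: 10 weeks.
Conjugate update: add total count to the shape and total exposure to the rate, giving Gamma(98, 12).

12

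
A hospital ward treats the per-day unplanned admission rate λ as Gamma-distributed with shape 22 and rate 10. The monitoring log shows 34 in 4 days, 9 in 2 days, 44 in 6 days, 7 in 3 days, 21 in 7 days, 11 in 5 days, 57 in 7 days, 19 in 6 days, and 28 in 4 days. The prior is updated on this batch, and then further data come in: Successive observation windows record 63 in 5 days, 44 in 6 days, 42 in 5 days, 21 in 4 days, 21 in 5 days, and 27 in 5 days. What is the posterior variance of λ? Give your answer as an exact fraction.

Total count: 34 + 9 + 44 + 7 + 21 + 11 + 57 + 19 + 28 = 230.
Total exposure: 4 + 2 + 6 + 3 + 7 + 5 + 7 + 6 + 4 = 44 days.
After the first batch: Gamma(22 + 230, 10 + 44) = Gamma(252, 54).
Total count: 63 + 44 + 42 + 21 + 21 + 27 = 218.
Total exposure: 5 + 6 + 5 + 4 + 5 + 5 = 30 days.
After the second batch: Gamma(252 + 218, 54 + 30) = Gamma(470, 84).
Posterior variance = α'/β'² = 470/7056 = 235/3528.

235/3528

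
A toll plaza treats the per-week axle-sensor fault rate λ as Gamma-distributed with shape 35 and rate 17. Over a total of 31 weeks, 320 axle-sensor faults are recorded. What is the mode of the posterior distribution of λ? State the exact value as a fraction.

59/8

Total count 320 over total exposure 31 weeks.
The Gamma prior is conjugate for the Poisson rate, so λ | data ~ Gamma(35+320, 17+31) = Gamma(355, 48).
Posterior mode = (α'−1)/β' = 354/48 = 59/8.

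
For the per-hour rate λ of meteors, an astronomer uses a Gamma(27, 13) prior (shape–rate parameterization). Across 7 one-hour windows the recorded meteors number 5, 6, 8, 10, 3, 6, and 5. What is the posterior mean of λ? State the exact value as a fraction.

7/2

Total count: 5 + 6 + 8 + 10 + 3 + 6 + 5 = 43.
Total exposure: 7 hours.
Posterior: α' = 27 + 43 = 70, β' = 13 + 7 = 20.
Posterior mean = α'/β' = 70/20 = 7/2.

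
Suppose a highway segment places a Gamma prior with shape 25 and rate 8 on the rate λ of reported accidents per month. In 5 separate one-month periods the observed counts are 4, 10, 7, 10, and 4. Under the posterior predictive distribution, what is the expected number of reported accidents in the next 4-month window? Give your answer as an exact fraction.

Total count: 4 + 10 + 7 + 10 + 4 = 35.
Total exposure: 5 months.
The Gamma prior is conjugate for the Poisson rate, so λ | data ~ Gamma(25+35, 8+5) = Gamma(60, 13).
Predictive mean over a 4-month window = T·E[λ|data] = 4·60/13 = 240/13.

240/13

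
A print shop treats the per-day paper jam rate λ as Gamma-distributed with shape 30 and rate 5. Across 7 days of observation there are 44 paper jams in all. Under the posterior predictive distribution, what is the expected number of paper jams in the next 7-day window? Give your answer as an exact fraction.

259/6

Total count 44 over total exposure 7 days.
Conjugate update: add total count to the shape and total exposure to the rate, giving Gamma(74, 12).
Predictive mean over a 7-day window = T·E[λ|data] = 7·74/12 = 259/6.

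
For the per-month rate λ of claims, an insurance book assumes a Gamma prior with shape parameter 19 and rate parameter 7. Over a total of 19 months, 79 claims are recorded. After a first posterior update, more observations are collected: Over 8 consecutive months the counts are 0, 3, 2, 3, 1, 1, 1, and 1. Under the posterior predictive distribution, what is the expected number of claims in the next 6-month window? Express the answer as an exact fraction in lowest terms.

Total count 79 over total exposure 19 months.
After the first batch: Gamma(19 + 79, 7 + 19) = Gamma(98, 26).
Total count: 0 + 3 + 2 + 3 + 1 + 1 + 1 + 1 = 12.
Total exposure: 8 months.
After the second batch: Gamma(98 + 12, 26 + 8) = Gamma(110, 34).
Predictive mean over a 6-month window = T·E[λ|data] = 6·110/34 = 330/17.

330/17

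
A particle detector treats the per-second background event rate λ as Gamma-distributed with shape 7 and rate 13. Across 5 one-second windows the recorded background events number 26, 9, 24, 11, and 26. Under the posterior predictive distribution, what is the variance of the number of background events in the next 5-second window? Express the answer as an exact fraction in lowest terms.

11845/324

Total count: 26 + 9 + 24 + 11 + 26 = 96.
Total exposure: 5 seconds.
Gamma(α, β) with Poisson data over total exposure Σt gives posterior Gamma(α+Σx, β+Σt) = Gamma(103, 18).
The posterior predictive for a window of length T is Negative Binomial with variance T·α'·(β'+T)/β'² = 5·103·23/324 = 11845/324.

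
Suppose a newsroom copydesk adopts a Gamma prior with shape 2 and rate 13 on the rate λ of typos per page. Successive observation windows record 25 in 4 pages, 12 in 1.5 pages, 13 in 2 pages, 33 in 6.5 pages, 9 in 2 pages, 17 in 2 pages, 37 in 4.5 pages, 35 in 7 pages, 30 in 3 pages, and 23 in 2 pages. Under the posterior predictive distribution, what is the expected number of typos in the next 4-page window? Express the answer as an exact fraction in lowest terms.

1888/95

Total count: 25 + 12 + 13 + 33 + 9 + 17 + 37 + 35 + 30 + 23 = 234.
Total exposure: 4 + 1.5 + 2 + 6.5 + 2 + 2 + 4.5 + 7 + 3 + 2 = 34.5 pages.
The Gamma prior is conjugate for the Poisson rate, so λ | data ~ Gamma(2+234, 13+34.5) = Gamma(236, 95/2).
Predictive mean over a 4-page window = T·E[λ|data] = 4·236/(95/2) = 1888/95.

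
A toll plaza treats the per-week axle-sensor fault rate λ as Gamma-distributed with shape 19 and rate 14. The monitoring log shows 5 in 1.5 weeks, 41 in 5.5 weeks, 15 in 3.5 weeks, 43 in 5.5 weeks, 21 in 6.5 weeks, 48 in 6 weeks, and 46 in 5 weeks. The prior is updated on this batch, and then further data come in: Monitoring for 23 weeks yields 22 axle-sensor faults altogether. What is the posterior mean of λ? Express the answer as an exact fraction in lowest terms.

Total count: 5 + 41 + 15 + 43 + 21 + 48 + 46 = 219.
Total exposure: 1.5 + 5.5 + 3.5 + 5.5 + 6.5 + 6 + 5 = 33.5 weeks.
After the first batch: Gamma(19 + 219, 14 + 33.5) = Gamma(238, 95/2).
Total count 22 over total exposure 23 weeks.
After the second batch: Gamma(238 + 22, 95/2 + 23) = Gamma(260, 141/2).
Posterior mean = α'/β' = 260/(141/2) = 520/141.

520/141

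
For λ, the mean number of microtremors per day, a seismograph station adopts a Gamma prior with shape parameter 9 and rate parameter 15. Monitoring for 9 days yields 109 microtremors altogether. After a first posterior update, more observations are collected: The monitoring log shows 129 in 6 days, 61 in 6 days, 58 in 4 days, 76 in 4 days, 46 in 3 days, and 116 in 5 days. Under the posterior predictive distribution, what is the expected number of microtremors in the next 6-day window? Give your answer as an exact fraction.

Total count 109 over total exposure 9 days.
After the first batch: Gamma(9 + 109, 15 + 9) = Gamma(118, 24).
Total count: 129 + 61 + 58 + 76 + 46 + 116 = 486.
Total exposure: 6 + 6 + 4 + 4 + 3 + 5 = 28 days.
After the second batch: Gamma(118 + 486, 24 + 28) = Gamma(604, 52).
Predictive mean over a 6-day window = T·E[λ|data] = 6·604/52 = 906/13.

906/13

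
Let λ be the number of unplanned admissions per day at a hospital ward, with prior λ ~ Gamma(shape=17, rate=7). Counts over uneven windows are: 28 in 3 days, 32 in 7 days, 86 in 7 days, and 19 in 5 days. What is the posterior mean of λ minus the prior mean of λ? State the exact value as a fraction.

Total count: 28 + 32 + 86 + 19 = 165.
Total exposure: 3 + 7 + 7 + 5 = 22 days.
Gamma(α, β) with Poisson data over total exposure Σt gives posterior Gamma(α+Σx, β+Σt) = Gamma(182, 29).
Posterior mean = 182/29 = 182/29; prior mean = 17/7 = 17/7. Difference = 182/29 − 17/7 = 781/203.

781/203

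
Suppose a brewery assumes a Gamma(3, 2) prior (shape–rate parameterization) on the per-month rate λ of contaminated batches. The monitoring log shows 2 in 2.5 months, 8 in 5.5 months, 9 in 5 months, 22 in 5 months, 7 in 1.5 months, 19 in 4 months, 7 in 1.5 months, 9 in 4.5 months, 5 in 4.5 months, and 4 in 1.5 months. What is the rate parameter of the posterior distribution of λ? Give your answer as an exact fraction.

75/2

Total count: 2 + 8 + 9 + 22 + 7 + 19 + 7 + 9 + 5 + 4 = 92.
Total exposure: 2.5 + 5.5 + 5 + 5 + 1.5 + 4 + 1.5 + 4.5 + 4.5 + 1.5 = 35.5 months.
By Gamma–Poisson conjugacy, the posterior is Gamma(α + Σx, β + Σt) = Gamma(3 + 92, 2 + 35.5) = Gamma(95, 75/2).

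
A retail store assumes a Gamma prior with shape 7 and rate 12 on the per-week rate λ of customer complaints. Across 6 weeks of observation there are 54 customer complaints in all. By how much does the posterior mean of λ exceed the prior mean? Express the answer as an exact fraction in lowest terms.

101/36

Total count 54 over total exposure 6 weeks.
Conjugate update: add total count to the shape and total exposure to the rate, giving Gamma(61, 18).
Posterior mean = 61/18 = 61/18; prior mean = 7/12 = 7/12. Difference = 61/18 − 7/12 = 101/36.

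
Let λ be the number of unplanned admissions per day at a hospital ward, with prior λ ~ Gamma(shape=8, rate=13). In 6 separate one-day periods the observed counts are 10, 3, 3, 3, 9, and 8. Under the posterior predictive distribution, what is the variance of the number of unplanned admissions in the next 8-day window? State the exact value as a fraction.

9504/361

Total count: 10 + 3 + 3 + 3 + 9 + 8 = 36.
Total exposure: 6 days.
Conjugate update: add total count to the shape and total exposure to the rate, giving Gamma(44, 19).
The posterior predictive for a window of length T is Negative Binomial with variance T·α'·(β'+T)/β'² = 8·44·27/361 = 9504/361.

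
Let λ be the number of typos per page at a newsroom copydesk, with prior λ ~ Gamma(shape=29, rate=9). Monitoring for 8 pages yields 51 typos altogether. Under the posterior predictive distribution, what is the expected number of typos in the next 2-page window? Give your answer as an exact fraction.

Total count 51 over total exposure 8 pages.
Posterior: α' = 29 + 51 = 80, β' = 9 + 8 = 17.
Predictive mean over a 2-page window = T·E[λ|data] = 2·80/17 = 160/17.

160/17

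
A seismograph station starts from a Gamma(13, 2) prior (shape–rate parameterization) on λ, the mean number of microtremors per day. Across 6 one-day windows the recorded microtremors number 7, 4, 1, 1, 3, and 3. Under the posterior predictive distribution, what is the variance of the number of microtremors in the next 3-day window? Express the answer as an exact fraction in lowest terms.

Total count: 7 + 4 + 1 + 1 + 3 + 3 = 19.
Total exposure: 6 days.
By Gamma–Poisson conjugacy, the posterior is Gamma(α + Σx, β + Σt) = Gamma(13 + 19, 2 + 6) = Gamma(32, 8).
The posterior predictive for a window of length T is Negative Binomial with variance T·α'·(β'+T)/β'² = 3·32·11/64 = 33/2.

33/2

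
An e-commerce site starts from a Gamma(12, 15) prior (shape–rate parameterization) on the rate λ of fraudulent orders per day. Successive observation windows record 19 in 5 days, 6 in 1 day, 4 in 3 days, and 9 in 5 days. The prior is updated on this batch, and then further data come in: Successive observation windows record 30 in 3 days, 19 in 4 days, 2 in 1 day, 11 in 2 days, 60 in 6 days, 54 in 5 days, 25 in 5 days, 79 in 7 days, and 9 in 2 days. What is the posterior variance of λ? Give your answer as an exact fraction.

Total count: 19 + 6 + 4 + 9 = 38.
Total exposure: 5 + 1 + 3 + 5 = 14 days.
After the first batch: Gamma(12 + 38, 15 + 14) = Gamma(50, 29).
Total count: 30 + 19 + 2 + 11 + 60 + 54 + 25 + 79 + 9 = 289.
Total exposure: 3 + 4 + 1 + 2 + 6 + 5 + 5 + 7 + 2 = 35 days.
After the second batch: Gamma(50 + 289, 29 + 35) = Gamma(339, 64).
Posterior variance = α'/β'² = 339/4096.

339/4096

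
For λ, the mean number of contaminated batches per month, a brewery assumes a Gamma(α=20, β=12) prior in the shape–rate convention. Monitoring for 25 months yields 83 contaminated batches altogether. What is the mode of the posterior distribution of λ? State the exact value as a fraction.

Total count 83 over total exposure 25 months.
Gamma(α, β) with Poisson data over total exposure Σt gives posterior Gamma(α+Σx, β+Σt) = Gamma(103, 37).
Posterior mode = (α'−1)/β' = 102/37.

102/37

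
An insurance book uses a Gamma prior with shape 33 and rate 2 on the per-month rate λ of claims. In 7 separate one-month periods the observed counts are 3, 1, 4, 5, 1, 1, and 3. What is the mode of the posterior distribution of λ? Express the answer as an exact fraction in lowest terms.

50/9

Total count: 3 + 1 + 4 + 5 + 1 + 1 + 3 = 18.
Total exposure: 7 months.
Posterior: α' = 33 + 18 = 51, β' = 2 + 7 = 9.
Posterior mode = (α'−1)/β' = 50/9.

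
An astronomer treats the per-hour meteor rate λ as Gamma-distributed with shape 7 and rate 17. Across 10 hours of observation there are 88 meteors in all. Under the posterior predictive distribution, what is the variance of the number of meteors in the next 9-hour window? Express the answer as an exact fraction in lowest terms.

Total count 88 over total exposure 10 hours.
The Gamma prior is conjugate for the Poisson rate, so λ | data ~ Gamma(7+88, 17+10) = Gamma(95, 27).
The posterior predictive for a window of length T is Negative Binomial with variance T·α'·(β'+T)/β'² = 9·95·36/729 = 380/9.

380/9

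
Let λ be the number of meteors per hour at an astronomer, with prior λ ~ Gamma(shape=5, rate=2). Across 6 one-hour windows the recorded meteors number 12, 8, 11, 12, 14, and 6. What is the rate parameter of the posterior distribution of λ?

Total count: 12 + 8 + 11 + 12 + 14 + 6 = 63.
Total exposure: 6 hours.
The Gamma prior is conjugate for the Poisson rate, so λ | data ~ Gamma(5+63, 2+6) = Gamma(68, 8).

8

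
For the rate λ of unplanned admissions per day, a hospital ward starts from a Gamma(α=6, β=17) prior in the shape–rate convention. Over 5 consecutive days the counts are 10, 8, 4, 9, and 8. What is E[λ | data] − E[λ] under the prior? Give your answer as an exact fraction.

633/374

Total count: 10 + 8 + 4 + 9 + 8 = 39.
Total exposure: 5 days.
By Gamma–Poisson conjugacy, the posterior is Gamma(α + Σx, β + Σt) = Gamma(6 + 39, 17 + 5) = Gamma(45, 22).
Posterior mean = 45/22 = 45/22; prior mean = 6/17 = 6/17. Difference = 45/22 − 6/17 = 633/374.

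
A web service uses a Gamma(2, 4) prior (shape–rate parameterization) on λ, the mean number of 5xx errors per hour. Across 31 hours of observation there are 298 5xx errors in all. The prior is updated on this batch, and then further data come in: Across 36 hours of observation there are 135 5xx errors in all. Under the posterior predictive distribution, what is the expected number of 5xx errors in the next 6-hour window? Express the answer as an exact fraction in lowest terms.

2610/71

Total count 298 over total exposure 31 hours.
After the first batch: Gamma(2 + 298, 4 + 31) = Gamma(300, 35).
Total count 135 over total exposure 36 hours.
After the second batch: Gamma(300 + 135, 35 + 36) = Gamma(435, 71).
Predictive mean over a 6-hour window = T·E[λ|data] = 6·435/71 = 2610/71.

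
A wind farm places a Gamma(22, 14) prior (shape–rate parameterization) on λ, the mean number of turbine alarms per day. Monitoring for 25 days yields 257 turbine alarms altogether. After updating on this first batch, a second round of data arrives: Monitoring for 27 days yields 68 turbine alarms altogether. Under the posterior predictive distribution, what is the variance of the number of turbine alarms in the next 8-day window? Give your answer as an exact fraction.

51356/1089

Total count 257 over total exposure 25 days.
After the first batch: Gamma(22 + 257, 14 + 25) = Gamma(279, 39).
Total count 68 over total exposure 27 days.
After the second batch: Gamma(279 + 68, 39 + 27) = Gamma(347, 66).
The posterior predictive for a window of length T is Negative Binomial with variance T·α'·(β'+T)/β'² = 8·347·74/4356 = 51356/1089.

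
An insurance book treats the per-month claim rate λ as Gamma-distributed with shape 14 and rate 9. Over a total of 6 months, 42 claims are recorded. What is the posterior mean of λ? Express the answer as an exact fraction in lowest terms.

56/15

Total count 42 over total exposure 6 months.
Conjugate update: add total count to the shape and total exposure to the rate, giving Gamma(56, 15).
Posterior mean = α'/β' = 56/15.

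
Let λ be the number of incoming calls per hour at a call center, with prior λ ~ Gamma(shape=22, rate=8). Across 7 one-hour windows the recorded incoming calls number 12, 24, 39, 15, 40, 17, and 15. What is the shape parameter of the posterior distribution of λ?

184

Total count: 12 + 24 + 39 + 15 + 40 + 17 + 15 = 162.
Total exposure: 7 hours.
By Gamma–Poisson conjugacy, the posterior is Gamma(α + Σx, β + Σt) = Gamma(22 + 162, 8 + 7) = Gamma(184, 15).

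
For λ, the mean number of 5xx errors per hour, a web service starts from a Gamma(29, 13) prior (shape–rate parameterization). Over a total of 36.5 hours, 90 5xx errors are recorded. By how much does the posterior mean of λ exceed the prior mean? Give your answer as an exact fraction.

223/1287

Total count 90 over total exposure 36.5 hours.
The Gamma prior is conjugate for the Poisson rate, so λ | data ~ Gamma(29+90, 13+36.5) = Gamma(119, 99/2).
Posterior mean = 119/(99/2) = 238/99; prior mean = 29/13 = 29/13. Difference = 238/99 − 29/13 = 223/1287.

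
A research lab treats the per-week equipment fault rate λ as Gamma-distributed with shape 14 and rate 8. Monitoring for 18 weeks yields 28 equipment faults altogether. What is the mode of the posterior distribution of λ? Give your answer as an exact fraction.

41/26

Total count 28 over total exposure 18 weeks.
Posterior: α' = 14 + 28 = 42, β' = 8 + 18 = 26.
Posterior mode = (α'−1)/β' = 41/26.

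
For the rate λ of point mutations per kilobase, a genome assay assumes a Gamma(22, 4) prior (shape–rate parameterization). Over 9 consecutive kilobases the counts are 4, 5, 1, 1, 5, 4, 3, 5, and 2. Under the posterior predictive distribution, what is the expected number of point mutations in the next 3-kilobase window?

Total count: 4 + 5 + 1 + 1 + 5 + 4 + 3 + 5 + 2 = 30.
Total exposure: 9 kilobases.
Posterior: α' = 22 + 30 = 52, β' = 4 + 9 = 13.
Predictive mean over a 3-kilobase window = T·E[λ|data] = 3·52/13 = 12.

12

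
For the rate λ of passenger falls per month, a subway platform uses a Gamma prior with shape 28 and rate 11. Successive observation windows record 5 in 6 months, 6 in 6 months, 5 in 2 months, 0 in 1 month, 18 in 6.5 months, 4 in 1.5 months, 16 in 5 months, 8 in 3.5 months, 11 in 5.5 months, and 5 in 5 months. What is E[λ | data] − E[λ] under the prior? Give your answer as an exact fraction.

Total count: 5 + 6 + 5 + 0 + 18 + 4 + 16 + 8 + 11 + 5 = 78.
Total exposure: 6 + 6 + 2 + 1 + 6.5 + 1.5 + 5 + 3.5 + 5.5 + 5 = 42 months.
Gamma(α, β) with Poisson data over total exposure Σt gives posterior Gamma(α+Σx, β+Σt) = Gamma(106, 53).
Posterior mean = 106/53 = 2; prior mean = 28/11 = 28/11. Difference = 2 − 28/11 = -6/11.

-6/11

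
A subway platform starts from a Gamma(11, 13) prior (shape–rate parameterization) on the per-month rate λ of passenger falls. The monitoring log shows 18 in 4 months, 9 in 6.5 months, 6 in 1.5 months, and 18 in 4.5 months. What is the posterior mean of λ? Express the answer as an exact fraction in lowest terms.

Total count: 18 + 9 + 6 + 18 = 51.
Total exposure: 4 + 6.5 + 1.5 + 4.5 = 16.5 months.
Conjugate update: add total count to the shape and total exposure to the rate, giving Gamma(62, 59/2).
Posterior mean = α'/β' = 62/(59/2) = 124/59.

124/59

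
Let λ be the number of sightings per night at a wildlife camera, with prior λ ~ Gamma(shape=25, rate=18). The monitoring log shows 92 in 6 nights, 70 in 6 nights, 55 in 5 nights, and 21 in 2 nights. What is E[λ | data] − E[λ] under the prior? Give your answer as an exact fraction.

Total count: 92 + 70 + 55 + 21 = 238.
Total exposure: 6 + 6 + 5 + 2 = 19 nights.
Conjugate update: add total count to the shape and total exposure to the rate, giving Gamma(263, 37).
Posterior mean = 263/37 = 263/37; prior mean = 25/18 = 25/18. Difference = 263/37 − 25/18 = 3809/666.

3809/666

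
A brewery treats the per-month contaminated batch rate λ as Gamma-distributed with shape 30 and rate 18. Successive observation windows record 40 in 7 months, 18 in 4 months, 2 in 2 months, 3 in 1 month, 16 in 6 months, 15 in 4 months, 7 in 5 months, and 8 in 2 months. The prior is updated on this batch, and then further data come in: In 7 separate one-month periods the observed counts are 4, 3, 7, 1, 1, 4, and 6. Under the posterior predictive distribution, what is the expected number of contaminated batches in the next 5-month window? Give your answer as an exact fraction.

Total count: 40 + 18 + 2 + 3 + 16 + 15 + 7 + 8 = 109.
Total exposure: 7 + 4 + 2 + 1 + 6 + 4 + 5 + 2 = 31 months.
After the first batch: Gamma(30 + 109, 18 + 31) = Gamma(139, 49).
Total count: 4 + 3 + 7 + 1 + 1 + 4 + 6 = 26.
Total exposure: 7 months.
After the second batch: Gamma(139 + 26, 49 + 7) = Gamma(165, 56).
Predictive mean over a 5-month window = T·E[λ|data] = 5·165/56 = 825/56.

825/56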